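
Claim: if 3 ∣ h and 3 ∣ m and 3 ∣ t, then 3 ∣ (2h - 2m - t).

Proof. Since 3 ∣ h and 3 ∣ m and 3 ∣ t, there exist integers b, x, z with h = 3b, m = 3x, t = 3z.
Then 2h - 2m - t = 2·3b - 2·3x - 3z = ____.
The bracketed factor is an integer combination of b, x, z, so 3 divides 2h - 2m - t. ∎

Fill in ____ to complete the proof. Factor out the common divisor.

3(2b - 2x - z)

Each term has a factor of 3: 2·3b - 2·3x - 3z = 3·(2b - 2x - z).
Since 2b - 2x - z is an integer, 3 ∣ (2h - 2m - t).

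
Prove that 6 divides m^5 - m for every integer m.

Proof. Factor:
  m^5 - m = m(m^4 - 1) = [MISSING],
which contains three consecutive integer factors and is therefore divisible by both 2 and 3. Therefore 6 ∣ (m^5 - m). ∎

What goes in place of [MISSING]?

(m - 1)m(m + 1)(m^2 + 1)

m^4 - 1 = (m^2 - 1)(m^2 + 1), and m^2 - 1 = (m-1)(m+1).
So m(m^4 - 1) = (m - 1)m(m + 1)(m^2 + 1).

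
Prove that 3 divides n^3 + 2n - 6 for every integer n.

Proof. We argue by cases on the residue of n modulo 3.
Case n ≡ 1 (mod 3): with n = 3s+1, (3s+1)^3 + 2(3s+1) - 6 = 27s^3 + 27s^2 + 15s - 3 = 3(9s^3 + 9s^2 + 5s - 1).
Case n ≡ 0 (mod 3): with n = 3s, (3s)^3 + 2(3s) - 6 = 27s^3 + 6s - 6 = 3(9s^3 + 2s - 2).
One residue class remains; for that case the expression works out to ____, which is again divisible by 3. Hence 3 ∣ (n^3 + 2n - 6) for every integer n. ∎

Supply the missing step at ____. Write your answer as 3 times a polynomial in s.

3(9s^3 + 18s^2 + 14s + 2)

The residues treated are {1, 0}, so the missing case is n ≡ 2 (mod 3); write n = 3s+2.
Then (3s+2)^3 + 2(3s+2) - 6 = 27s^3 + 54s^2 + 42s + 6 = 3(9s^3 + 18s^2 + 14s + 2).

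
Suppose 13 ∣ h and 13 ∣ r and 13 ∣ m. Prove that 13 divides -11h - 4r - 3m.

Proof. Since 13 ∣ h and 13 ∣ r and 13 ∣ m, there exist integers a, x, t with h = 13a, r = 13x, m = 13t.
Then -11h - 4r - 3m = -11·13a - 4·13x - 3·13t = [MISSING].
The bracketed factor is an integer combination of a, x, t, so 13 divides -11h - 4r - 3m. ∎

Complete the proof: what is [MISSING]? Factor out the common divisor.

Pull the common 13 out of every term: -11·13a - 4·13x - 3·13t = 13(-11a - 3t - 4x).
-11a - 3t - 4x is an integer, which exhibits the divisibility.

13(-11a - 3t - 4x)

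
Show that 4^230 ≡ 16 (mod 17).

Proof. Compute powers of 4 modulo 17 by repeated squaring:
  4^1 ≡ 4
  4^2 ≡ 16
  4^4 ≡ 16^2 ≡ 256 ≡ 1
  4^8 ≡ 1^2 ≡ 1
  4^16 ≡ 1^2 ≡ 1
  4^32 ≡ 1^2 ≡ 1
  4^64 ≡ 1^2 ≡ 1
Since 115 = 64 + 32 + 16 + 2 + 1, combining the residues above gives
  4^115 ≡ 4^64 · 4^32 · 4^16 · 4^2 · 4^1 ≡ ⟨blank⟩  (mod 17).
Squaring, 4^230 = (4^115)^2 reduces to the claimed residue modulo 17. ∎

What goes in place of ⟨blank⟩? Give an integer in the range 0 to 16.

Multiply the listed residues: 1 · 1 · 1 · 16 · 4 = 1 → 1 → 16 → 64.
Reducing modulo 17: 64 = 3·17 + 13, so 4^115 ≡ 13.

13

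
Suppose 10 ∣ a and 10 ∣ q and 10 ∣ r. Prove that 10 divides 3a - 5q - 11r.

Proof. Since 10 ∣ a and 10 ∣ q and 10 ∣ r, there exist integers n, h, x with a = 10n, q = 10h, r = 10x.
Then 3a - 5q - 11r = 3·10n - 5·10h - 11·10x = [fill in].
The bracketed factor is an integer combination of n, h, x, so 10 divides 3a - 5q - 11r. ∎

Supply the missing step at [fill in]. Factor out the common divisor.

10(-5h + 3n - 11x)

Each term has a factor of 10: 3·10n - 5·10h - 11·10x = 10·(-5h + 3n - 11x).
Since -5h + 3n - 11x is an integer, 10 ∣ (3a - 5q - 11r).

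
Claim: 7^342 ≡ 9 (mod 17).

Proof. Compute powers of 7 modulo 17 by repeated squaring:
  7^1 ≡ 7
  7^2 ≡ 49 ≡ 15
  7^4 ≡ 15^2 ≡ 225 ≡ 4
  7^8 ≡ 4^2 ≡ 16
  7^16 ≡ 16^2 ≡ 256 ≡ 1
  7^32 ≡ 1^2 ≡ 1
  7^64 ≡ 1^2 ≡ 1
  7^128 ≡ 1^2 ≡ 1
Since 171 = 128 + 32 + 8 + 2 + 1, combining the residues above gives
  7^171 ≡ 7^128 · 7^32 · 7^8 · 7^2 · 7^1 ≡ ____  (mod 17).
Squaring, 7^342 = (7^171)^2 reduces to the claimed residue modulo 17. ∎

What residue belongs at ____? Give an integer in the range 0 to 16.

14

7^128 · 7^32 · 7^8 · 7^2 · 7^1 ≡ 1 · 1 · 16 · 15 · 7 = 1680.
1680 mod 17 = 14, so 7^171 ≡ 14 (mod 17).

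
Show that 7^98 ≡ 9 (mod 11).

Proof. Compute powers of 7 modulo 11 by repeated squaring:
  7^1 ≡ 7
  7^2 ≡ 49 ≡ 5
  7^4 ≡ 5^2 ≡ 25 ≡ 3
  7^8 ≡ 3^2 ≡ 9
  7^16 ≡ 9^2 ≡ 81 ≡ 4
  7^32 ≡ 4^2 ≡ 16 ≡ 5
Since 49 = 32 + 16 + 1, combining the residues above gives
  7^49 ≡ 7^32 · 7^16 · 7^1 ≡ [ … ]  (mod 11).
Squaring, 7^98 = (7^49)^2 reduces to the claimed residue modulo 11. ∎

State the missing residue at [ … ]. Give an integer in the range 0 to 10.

8

Multiply the listed residues: 5 · 4 · 7 = 20 → 140.
Reducing modulo 11: 140 = 12·11 + 8, so 7^49 ≡ 8.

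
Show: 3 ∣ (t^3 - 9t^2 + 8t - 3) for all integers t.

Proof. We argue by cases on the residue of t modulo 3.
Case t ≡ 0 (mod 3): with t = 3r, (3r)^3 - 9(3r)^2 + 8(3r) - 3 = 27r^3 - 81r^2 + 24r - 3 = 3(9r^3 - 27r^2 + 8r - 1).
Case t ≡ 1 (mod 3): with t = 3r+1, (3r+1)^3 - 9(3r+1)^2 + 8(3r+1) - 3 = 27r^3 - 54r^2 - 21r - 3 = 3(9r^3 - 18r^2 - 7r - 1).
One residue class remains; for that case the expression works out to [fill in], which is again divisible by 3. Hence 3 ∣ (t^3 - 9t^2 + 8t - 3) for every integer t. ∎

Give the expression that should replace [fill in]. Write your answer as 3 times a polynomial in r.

The residues treated are {0, 1}, so the missing case is t ≡ 2 (mod 3); write t = 3r+2.
Then (3r+2)^3 - 9(3r+2)^2 + 8(3r+2) - 3 = 27r^3 - 27r^2 - 48r - 15 = 3(9r^3 - 9r^2 - 16r - 5).

3(9r^3 - 9r^2 - 16r - 5)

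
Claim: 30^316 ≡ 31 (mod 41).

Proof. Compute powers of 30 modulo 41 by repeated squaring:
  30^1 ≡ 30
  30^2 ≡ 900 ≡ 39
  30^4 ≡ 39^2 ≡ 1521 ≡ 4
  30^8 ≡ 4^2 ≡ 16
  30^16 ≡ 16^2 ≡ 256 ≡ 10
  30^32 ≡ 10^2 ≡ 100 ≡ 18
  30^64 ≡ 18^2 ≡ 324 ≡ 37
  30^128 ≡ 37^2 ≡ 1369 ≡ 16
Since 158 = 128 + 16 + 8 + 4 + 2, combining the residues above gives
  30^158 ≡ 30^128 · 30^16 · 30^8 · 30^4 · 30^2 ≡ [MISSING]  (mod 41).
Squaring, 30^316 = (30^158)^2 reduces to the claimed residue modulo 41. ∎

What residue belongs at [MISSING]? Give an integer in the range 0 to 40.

30^128 · 30^16 · 30^8 · 30^4 · 30^2 ≡ 16 · 10 · 16 · 4 · 39 = 399360.
399360 mod 41 = 20, so 30^158 ≡ 20 (mod 41).

20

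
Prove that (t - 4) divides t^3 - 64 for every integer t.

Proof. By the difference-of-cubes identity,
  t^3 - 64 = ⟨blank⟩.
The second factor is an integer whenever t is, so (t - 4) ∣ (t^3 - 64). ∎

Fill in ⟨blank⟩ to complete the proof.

a^3 - b^3 = (a - b)(a^2 + ab + b^2). With a = t, b = 4:
t^3 - 64 = (t - 4)(t^2 + 4t + 16).

(t - 4)(t^2 + 4t + 16)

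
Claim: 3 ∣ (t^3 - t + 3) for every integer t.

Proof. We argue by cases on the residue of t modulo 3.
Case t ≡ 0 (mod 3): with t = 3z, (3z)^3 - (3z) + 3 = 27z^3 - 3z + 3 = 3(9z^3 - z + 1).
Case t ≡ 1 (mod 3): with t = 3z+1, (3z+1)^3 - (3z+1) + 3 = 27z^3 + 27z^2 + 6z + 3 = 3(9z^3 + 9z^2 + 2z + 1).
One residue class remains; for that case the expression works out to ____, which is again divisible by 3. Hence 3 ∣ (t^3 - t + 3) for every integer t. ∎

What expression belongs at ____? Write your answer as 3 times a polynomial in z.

Only t ≡ 2 (mod 3) is unaccounted for. Put t = 3z+2:
(3z+2)^3 - (3z+2) + 3 expands to 27z^3 + 54z^2 + 33z + 9,
and factoring out 3 leaves 3(9z^3 + 18z^2 + 11z + 3).

3(9z^3 + 18z^2 + 11z + 3)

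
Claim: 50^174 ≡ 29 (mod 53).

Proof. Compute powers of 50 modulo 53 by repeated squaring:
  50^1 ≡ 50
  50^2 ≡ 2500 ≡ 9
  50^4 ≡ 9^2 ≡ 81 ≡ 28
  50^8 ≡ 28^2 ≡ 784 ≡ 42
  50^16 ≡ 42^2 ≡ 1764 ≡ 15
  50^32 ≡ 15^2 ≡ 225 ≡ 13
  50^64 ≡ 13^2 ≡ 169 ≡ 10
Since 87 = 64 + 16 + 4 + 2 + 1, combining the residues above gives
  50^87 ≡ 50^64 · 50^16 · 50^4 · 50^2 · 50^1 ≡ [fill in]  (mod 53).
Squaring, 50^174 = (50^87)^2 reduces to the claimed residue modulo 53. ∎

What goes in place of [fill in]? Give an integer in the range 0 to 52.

20

Multiply the listed residues: 10 · 15 · 28 · 9 · 50 = 150 → 4200 → 37800 → 1890000.
Reducing modulo 53: 1890000 = 35660·53 + 20, so 50^87 ≡ 20.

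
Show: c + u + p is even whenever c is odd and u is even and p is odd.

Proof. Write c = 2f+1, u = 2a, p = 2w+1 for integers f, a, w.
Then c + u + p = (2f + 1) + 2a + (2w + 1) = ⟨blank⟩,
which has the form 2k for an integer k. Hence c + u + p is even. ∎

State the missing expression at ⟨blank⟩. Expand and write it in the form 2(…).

Expanding: (2f + 1) + 2a + (2w + 1) = 2a + 2f + 2w + 2.
Every term is even; pulling out the factor of 2 gives 2(a + f + w + 1).

2(a + f + w + 1)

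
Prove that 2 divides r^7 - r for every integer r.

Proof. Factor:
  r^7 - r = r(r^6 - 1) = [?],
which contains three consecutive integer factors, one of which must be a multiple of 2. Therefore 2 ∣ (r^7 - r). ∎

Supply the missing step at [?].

(r - 1)r(r + 1)(r^4 + r^2 + 1)

r^6 - 1 = (r^2 - 1)(r^4 + r^2 + 1), and r^2 - 1 = (r-1)(r+1).
So r(r^6 - 1) = (r - 1)r(r + 1)(r^4 + r^2 + 1).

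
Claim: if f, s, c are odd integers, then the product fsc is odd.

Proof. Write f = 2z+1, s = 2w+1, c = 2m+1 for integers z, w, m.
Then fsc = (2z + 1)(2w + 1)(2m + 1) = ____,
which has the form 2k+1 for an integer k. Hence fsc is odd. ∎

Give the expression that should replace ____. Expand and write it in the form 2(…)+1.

(2z + 1)(2w + 1)(2m + 1) = 8mwz + 4mw + 4mz + 2m + 4wz + 2w + 2z + 1
= 2(4mwz + 2mw + 2mz + m + 2wz + w + z) + 1.
Since 4mwz + 2mw + 2mz + m + 2wz + w + z is an integer, the product is of the form 2k+1 for an integer k.

2(4mwz + 2mw + 2mz + m + 2wz + w + z) + 1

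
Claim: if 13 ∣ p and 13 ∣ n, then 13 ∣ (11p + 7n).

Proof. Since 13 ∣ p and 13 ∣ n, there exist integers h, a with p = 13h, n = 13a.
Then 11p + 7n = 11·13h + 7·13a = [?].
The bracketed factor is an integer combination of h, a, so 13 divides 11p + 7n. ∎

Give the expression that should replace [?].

13(7a + 11h)

Each term has a factor of 13: 11·13h + 7·13a = 13·(7a + 11h).
Since 7a + 11h is an integer, 13 ∣ (11p + 7n).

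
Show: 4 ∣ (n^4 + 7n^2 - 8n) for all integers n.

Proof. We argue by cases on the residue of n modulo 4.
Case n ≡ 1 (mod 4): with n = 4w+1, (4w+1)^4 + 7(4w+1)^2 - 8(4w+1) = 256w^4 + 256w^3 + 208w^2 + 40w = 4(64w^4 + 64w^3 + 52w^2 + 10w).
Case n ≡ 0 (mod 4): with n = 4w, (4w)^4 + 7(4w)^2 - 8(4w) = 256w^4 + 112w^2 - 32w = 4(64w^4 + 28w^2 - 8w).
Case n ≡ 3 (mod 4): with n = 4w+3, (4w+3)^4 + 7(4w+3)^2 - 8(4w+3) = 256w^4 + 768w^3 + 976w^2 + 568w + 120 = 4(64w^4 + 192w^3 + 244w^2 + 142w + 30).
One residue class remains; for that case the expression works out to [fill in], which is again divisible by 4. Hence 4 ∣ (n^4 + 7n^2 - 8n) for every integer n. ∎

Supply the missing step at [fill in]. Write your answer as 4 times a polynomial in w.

Only n ≡ 2 (mod 4) is unaccounted for. Put n = 4w+2:
(4w+2)^4 + 7(4w+2)^2 - 8(4w+2) expands to 256w^4 + 512w^3 + 496w^2 + 208w + 28,
and factoring out 4 leaves 4(64w^4 + 128w^3 + 124w^2 + 52w + 7).

4(64w^4 + 128w^3 + 124w^2 + 52w + 7)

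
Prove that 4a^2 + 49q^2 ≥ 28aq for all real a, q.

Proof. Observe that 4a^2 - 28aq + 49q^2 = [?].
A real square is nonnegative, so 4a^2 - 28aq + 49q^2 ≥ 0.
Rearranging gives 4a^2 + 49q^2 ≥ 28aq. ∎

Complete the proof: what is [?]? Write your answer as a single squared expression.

(2a - 7q)^2

4a^2 - 28aq + 49q^2 is a perfect-square trinomial: the outer terms are (2a)^2 and (7q)^2, and the cross term is -2·2a·7q.
So 4a^2 - 28aq + 49q^2 = (2a - 7q)^2 ≥ 0.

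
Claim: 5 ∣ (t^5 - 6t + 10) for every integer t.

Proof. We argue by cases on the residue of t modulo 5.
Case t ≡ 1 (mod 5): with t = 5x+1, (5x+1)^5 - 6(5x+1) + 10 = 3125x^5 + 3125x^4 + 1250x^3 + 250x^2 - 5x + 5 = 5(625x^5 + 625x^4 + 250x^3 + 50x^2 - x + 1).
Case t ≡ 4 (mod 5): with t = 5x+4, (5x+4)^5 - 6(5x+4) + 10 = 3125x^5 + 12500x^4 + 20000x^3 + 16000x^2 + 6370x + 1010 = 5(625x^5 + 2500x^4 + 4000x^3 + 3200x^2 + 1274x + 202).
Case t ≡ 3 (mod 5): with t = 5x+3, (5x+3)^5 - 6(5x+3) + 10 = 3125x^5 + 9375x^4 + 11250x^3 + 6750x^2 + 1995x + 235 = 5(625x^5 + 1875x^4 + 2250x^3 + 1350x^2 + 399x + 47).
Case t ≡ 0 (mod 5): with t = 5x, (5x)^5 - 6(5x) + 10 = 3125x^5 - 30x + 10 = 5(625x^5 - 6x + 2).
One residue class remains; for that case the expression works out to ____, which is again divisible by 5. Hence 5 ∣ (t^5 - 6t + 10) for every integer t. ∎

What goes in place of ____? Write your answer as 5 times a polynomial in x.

5(625x^5 + 1250x^4 + 1000x^3 + 400x^2 + 74x + 6)

The residues treated are {1, 4, 3, 0}, so the missing case is t ≡ 2 (mod 5); write t = 5x+2.
Then (5x+2)^5 - 6(5x+2) + 10 = 3125x^5 + 6250x^4 + 5000x^3 + 2000x^2 + 370x + 30 = 5(625x^5 + 1250x^4 + 1000x^3 + 400x^2 + 74x + 6).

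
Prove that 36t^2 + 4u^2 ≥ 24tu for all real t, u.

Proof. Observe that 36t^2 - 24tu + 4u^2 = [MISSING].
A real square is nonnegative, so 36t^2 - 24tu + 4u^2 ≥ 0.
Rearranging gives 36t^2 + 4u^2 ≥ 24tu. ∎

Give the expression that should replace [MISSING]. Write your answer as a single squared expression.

(6t - 2u)^2

36t^2 - 24tu + 4u^2 is a perfect-square trinomial: the outer terms are (6t)^2 and (2u)^2, and the cross term is -2·6t·2u.
So 36t^2 - 24tu + 4u^2 = (6t - 2u)^2 ≥ 0.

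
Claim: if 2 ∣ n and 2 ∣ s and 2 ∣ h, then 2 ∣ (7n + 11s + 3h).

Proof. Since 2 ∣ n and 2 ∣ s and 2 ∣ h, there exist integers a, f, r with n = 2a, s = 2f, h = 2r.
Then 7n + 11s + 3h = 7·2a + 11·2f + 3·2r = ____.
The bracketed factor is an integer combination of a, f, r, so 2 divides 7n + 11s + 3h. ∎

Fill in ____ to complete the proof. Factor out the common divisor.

Pull the common 2 out of every term: 7·2a + 11·2f + 3·2r = 2(7a + 11f + 3r).
7a + 11f + 3r is an integer, which exhibits the divisibility.

2(7a + 11f + 3r)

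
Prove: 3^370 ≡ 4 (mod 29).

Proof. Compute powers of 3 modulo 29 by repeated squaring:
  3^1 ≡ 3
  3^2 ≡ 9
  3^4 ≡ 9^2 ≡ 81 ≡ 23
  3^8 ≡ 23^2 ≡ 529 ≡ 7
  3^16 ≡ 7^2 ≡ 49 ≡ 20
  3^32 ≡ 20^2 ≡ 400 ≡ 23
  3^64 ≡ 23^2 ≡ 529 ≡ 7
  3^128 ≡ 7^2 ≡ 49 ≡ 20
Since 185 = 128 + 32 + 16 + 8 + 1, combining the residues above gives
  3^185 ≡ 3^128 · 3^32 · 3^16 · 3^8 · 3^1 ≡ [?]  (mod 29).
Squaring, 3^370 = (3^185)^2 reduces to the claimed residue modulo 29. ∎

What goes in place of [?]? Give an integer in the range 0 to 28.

3^128 · 3^32 · 3^16 · 3^8 · 3^1 ≡ 20 · 23 · 20 · 7 · 3 = 193200.
193200 mod 29 = 2, so 3^185 ≡ 2 (mod 29).

2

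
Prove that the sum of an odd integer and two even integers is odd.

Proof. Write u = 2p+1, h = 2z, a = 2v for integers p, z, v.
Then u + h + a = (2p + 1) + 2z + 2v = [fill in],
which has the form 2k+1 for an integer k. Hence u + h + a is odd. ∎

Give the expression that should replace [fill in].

2(p + v + z) + 1

Expanding: (2p + 1) + 2z + 2v = 2p + 2v + 2z + 1.
Every term except the constant is even, so this is 2(p + v + z) + 1,
and p + v + z ∈ ℤ gives the required form.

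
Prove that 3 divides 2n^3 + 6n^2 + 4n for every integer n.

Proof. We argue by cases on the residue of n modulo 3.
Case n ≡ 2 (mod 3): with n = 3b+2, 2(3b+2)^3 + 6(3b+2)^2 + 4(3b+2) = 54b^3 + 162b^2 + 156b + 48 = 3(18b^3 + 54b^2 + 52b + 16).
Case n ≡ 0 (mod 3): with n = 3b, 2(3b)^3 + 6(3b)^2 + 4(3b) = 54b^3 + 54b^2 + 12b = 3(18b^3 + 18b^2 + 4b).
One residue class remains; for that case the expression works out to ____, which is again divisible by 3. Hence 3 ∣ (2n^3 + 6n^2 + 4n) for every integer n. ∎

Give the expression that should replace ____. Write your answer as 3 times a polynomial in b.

Only n ≡ 1 (mod 3) is unaccounted for. Put n = 3b+1:
2(3b+1)^3 + 6(3b+1)^2 + 4(3b+1) expands to 54b^3 + 108b^2 + 66b + 12,
and factoring out 3 leaves 3(18b^3 + 36b^2 + 22b + 4).

3(18b^3 + 36b^2 + 22b + 4)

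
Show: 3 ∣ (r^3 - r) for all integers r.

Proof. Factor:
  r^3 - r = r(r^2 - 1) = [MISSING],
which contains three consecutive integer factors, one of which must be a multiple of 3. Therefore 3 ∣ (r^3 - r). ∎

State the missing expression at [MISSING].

r(r^2 - 1) = r(r - 1)(r + 1) = (r - 1)r(r + 1).
These three factors are consecutive integers, so their product is divisible by 3.

(r - 1)r(r + 1)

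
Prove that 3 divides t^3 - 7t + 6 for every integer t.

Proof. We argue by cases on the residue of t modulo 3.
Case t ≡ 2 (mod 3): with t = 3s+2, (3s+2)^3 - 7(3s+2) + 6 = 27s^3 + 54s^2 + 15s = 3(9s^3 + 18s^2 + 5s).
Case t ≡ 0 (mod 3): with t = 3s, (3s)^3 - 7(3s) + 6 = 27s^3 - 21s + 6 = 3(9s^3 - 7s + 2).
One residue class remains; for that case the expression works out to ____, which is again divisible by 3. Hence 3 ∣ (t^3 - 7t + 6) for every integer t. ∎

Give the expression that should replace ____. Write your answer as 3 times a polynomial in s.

3(9s^3 + 9s^2 - 4s)

The residues treated are {2, 0}, so the missing case is t ≡ 1 (mod 3); write t = 3s+1.
Then (3s+1)^3 - 7(3s+1) + 6 = 27s^3 + 27s^2 - 12s = 3(9s^3 + 9s^2 - 4s).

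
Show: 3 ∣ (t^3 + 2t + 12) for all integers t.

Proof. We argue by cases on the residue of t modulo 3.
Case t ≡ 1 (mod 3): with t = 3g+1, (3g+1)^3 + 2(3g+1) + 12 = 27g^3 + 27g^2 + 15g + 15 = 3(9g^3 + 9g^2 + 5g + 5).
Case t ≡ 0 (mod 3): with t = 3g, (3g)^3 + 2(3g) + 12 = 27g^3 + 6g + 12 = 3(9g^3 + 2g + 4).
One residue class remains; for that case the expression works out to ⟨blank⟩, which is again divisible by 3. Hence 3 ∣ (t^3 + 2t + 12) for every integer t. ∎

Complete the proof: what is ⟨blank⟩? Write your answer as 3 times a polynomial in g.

Only t ≡ 2 (mod 3) is unaccounted for. Put t = 3g+2:
(3g+2)^3 + 2(3g+2) + 12 expands to 27g^3 + 54g^2 + 42g + 24,
and factoring out 3 leaves 3(9g^3 + 18g^2 + 14g + 8).

3(9g^3 + 18g^2 + 14g + 8)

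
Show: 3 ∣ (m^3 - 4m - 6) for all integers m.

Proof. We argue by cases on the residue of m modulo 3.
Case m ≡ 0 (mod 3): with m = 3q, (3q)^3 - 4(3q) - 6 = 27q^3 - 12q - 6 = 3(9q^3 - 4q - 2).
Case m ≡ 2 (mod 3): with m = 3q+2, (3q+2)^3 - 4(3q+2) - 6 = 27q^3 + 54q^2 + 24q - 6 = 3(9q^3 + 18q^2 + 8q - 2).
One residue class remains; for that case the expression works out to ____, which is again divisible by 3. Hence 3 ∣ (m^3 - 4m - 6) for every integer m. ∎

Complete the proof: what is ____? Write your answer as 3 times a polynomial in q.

Only m ≡ 1 (mod 3) is unaccounted for. Put m = 3q+1:
(3q+1)^3 - 4(3q+1) - 6 expands to 27q^3 + 27q^2 - 3q - 9,
and factoring out 3 leaves 3(9q^3 + 9q^2 - q - 3).

3(9q^3 + 9q^2 - q - 3)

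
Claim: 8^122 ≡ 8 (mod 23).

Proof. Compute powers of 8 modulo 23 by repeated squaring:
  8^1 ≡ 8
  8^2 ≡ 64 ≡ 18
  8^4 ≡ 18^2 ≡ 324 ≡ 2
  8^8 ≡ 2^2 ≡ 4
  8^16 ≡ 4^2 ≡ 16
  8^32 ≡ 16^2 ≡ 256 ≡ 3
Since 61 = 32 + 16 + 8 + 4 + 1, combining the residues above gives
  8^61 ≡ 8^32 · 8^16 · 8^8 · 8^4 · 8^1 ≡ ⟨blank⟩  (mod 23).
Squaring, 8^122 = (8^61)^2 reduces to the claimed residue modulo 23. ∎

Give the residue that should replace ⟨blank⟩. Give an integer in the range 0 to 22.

8^32 · 8^16 · 8^8 · 8^4 · 8^1 ≡ 3 · 16 · 4 · 2 · 8 = 3072.
3072 mod 23 = 13, so 8^61 ≡ 13 (mod 23).

13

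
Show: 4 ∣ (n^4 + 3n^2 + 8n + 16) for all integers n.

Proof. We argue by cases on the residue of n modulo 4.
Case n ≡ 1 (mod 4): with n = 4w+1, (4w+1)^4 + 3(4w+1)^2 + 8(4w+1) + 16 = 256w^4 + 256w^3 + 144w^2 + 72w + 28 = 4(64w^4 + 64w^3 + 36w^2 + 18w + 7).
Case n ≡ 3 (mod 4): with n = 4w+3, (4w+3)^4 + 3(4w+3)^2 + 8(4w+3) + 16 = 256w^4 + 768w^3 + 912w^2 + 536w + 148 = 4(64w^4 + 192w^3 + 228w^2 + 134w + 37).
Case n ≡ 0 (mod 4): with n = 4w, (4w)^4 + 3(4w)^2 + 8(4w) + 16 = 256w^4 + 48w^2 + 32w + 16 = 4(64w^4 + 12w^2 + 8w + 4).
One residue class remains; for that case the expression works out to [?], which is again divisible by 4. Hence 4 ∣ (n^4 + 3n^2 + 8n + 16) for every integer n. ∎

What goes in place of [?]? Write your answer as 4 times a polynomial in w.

4(64w^4 + 128w^3 + 108w^2 + 52w + 15)

The residues treated are {1, 3, 0}, so the missing case is n ≡ 2 (mod 4); write n = 4w+2.
Then (4w+2)^4 + 3(4w+2)^2 + 8(4w+2) + 16 = 256w^4 + 512w^3 + 432w^2 + 208w + 60 = 4(64w^4 + 128w^3 + 108w^2 + 52w + 15).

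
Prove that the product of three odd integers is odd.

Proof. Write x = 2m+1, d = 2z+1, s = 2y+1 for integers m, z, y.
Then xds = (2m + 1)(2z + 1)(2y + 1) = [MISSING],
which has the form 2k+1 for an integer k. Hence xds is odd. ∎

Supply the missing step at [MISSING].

2(4myz + 2my + 2mz + m + 2yz + y + z) + 1

Expanding: (2m + 1)(2z + 1)(2y + 1) = 8myz + 4my + 4mz + 2m + 4yz + 2y + 2z + 1.
Every term except the constant is even, so this is 2(4myz + 2my + 2mz + m + 2yz + y + z) + 1,
and 4myz + 2my + 2mz + m + 2yz + y + z ∈ ℤ gives the required form.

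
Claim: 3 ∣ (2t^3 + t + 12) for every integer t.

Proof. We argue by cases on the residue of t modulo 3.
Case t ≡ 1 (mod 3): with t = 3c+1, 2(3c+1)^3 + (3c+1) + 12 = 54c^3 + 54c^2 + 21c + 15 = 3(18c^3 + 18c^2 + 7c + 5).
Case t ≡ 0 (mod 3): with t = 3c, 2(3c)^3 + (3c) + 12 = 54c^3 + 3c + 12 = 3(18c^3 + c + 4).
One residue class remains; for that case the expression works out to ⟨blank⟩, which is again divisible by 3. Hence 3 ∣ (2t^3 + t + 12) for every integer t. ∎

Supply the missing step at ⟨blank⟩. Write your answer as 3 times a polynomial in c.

3(18c^3 + 36c^2 + 25c + 10)

Only t ≡ 2 (mod 3) is unaccounted for. Put t = 3c+2:
2(3c+2)^3 + (3c+2) + 12 expands to 54c^3 + 108c^2 + 75c + 30,
and factoring out 3 leaves 3(18c^3 + 36c^2 + 25c + 10).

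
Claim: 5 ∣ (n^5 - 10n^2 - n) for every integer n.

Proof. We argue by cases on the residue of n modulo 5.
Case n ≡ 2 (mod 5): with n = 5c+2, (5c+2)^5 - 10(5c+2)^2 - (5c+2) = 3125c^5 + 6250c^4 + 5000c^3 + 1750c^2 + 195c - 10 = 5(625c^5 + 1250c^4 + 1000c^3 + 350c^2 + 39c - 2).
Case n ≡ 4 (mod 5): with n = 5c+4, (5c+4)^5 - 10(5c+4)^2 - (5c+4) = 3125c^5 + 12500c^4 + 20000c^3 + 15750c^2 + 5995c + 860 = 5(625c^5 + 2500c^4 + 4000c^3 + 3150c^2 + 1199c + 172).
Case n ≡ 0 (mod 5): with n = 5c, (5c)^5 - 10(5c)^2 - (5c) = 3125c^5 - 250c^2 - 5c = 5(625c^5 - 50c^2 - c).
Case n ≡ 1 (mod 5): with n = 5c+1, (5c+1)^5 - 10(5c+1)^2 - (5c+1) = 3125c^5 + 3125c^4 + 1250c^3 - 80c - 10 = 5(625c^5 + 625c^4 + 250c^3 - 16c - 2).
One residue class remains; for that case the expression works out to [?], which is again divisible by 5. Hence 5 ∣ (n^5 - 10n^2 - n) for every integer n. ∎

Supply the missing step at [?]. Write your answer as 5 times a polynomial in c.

The residues treated are {2, 4, 0, 1}, so the missing case is n ≡ 3 (mod 5); write n = 5c+3.
Then (5c+3)^5 - 10(5c+3)^2 - (5c+3) = 3125c^5 + 9375c^4 + 11250c^3 + 6500c^2 + 1720c + 150 = 5(625c^5 + 1875c^4 + 2250c^3 + 1300c^2 + 344c + 30).

5(625c^5 + 1875c^4 + 2250c^3 + 1300c^2 + 344c + 30)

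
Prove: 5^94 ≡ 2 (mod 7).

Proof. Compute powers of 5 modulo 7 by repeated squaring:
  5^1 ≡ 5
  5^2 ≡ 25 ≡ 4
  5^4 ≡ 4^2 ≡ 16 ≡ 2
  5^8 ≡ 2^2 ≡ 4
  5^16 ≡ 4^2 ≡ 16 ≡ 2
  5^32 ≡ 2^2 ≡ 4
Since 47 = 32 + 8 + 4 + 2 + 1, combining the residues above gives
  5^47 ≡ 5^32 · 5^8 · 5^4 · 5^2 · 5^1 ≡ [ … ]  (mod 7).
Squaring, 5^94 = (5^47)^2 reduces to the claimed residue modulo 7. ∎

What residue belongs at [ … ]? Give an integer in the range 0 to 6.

3

5^32 · 5^8 · 5^4 · 5^2 · 5^1 ≡ 4 · 4 · 2 · 4 · 5 = 640.
640 mod 7 = 3, so 5^47 ≡ 3 (mod 7).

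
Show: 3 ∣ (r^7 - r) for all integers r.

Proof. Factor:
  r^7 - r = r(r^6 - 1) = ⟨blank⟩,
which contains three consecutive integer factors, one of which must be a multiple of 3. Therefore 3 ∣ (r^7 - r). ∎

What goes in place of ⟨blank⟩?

r^6 - 1 = (r^2 - 1)(r^4 + r^2 + 1), and r^2 - 1 = (r-1)(r+1).
So r(r^6 - 1) = (r - 1)r(r + 1)(r^4 + r^2 + 1).

(r - 1)r(r + 1)(r^4 + r^2 + 1)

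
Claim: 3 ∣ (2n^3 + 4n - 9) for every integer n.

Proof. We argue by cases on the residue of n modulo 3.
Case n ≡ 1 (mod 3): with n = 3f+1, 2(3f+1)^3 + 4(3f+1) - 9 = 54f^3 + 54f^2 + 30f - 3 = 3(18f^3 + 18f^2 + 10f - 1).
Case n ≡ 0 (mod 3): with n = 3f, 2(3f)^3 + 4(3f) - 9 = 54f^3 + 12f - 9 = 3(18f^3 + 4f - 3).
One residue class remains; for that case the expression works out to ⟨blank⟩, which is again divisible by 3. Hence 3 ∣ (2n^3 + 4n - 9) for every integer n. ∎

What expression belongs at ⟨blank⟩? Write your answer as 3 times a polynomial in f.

3(18f^3 + 36f^2 + 28f + 5)

The residues treated are {1, 0}, so the missing case is n ≡ 2 (mod 3); write n = 3f+2.
Then 2(3f+2)^3 + 4(3f+2) - 9 = 54f^3 + 108f^2 + 84f + 15 = 3(18f^3 + 36f^2 + 28f + 5).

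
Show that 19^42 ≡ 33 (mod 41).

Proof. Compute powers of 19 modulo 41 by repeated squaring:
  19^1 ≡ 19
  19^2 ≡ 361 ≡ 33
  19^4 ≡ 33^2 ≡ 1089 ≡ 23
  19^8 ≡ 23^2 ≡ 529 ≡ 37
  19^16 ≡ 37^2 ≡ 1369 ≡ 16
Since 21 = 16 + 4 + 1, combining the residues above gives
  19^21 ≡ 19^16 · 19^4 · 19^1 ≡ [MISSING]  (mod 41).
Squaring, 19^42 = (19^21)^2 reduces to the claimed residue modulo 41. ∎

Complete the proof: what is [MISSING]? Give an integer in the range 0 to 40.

19^16 · 19^4 · 19^1 ≡ 16 · 23 · 19 = 6992.
6992 mod 41 = 22, so 19^21 ≡ 22 (mod 41).

22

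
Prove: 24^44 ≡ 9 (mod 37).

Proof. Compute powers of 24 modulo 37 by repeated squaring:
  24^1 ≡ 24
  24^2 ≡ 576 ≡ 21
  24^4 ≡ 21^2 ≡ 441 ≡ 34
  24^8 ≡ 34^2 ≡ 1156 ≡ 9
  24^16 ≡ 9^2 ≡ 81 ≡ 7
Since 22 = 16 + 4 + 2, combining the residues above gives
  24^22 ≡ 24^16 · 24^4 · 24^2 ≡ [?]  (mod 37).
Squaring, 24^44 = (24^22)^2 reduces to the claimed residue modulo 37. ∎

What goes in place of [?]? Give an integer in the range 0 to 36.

24^16 · 24^4 · 24^2 ≡ 7 · 34 · 21 = 4998.
4998 mod 37 = 3, so 24^22 ≡ 3 (mod 37).

3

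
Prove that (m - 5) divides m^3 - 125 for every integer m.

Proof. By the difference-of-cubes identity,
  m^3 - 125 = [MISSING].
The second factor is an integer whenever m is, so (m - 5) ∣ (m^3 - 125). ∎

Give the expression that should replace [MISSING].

a^3 - b^3 = (a - b)(a^2 + ab + b^2). With a = m, b = 5:
m^3 - 125 = (m - 5)(m^2 + 5m + 25).

(m - 5)(m^2 + 5m + 25)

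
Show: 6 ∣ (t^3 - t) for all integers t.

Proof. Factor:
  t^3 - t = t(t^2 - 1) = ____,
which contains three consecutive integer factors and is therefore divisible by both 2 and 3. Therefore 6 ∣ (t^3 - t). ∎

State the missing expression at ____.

t(t^2 - 1) = t(t - 1)(t + 1) = (t - 1)t(t + 1).
These three factors are consecutive integers, so their product is divisible by 6.

(t - 1)t(t + 1)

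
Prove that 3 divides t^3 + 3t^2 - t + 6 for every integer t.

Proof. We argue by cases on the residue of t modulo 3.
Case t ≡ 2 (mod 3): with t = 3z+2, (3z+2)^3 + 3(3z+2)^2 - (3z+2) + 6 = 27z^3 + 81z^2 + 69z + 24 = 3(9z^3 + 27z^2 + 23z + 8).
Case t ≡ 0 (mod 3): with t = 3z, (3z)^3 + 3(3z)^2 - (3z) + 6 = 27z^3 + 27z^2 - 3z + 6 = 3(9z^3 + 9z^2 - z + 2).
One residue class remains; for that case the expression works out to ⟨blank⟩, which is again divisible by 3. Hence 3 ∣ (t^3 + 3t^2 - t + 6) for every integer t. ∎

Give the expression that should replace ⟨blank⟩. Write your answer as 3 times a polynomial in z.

Only t ≡ 1 (mod 3) is unaccounted for. Put t = 3z+1:
(3z+1)^3 + 3(3z+1)^2 - (3z+1) + 6 expands to 27z^3 + 54z^2 + 24z + 9,
and factoring out 3 leaves 3(9z^3 + 18z^2 + 8z + 3).

3(9z^3 + 18z^2 + 8z + 3)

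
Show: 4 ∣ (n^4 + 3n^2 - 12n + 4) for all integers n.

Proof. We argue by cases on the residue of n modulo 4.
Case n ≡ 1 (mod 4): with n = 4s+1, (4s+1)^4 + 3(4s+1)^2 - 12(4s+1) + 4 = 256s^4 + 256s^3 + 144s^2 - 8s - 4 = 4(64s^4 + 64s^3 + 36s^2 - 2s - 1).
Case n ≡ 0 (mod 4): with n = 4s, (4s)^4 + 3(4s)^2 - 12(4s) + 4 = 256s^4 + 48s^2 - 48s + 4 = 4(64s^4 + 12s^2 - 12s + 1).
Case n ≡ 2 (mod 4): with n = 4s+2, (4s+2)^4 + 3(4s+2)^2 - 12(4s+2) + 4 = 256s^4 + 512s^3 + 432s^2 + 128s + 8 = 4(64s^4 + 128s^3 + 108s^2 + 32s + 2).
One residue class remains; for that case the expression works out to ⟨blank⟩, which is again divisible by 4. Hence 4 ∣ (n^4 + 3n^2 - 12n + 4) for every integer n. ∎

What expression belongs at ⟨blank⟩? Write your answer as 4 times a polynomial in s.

4(64s^4 + 192s^3 + 228s^2 + 114s + 19)

The residues treated are {1, 0, 2}, so the missing case is n ≡ 3 (mod 4); write n = 4s+3.
Then (4s+3)^4 + 3(4s+3)^2 - 12(4s+3) + 4 = 256s^4 + 768s^3 + 912s^2 + 456s + 76 = 4(64s^4 + 192s^3 + 228s^2 + 114s + 19).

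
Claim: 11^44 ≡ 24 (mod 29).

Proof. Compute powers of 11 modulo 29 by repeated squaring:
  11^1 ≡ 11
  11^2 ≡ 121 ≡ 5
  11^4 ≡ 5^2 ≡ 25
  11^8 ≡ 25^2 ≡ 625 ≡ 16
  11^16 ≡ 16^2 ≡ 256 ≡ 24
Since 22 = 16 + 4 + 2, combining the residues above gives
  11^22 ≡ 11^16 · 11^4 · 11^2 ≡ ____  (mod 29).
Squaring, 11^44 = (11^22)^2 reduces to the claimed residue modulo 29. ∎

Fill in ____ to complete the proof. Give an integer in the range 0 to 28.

13

11^16 · 11^4 · 11^2 ≡ 24 · 25 · 5 = 3000.
3000 mod 29 = 13, so 11^22 ≡ 13 (mod 29).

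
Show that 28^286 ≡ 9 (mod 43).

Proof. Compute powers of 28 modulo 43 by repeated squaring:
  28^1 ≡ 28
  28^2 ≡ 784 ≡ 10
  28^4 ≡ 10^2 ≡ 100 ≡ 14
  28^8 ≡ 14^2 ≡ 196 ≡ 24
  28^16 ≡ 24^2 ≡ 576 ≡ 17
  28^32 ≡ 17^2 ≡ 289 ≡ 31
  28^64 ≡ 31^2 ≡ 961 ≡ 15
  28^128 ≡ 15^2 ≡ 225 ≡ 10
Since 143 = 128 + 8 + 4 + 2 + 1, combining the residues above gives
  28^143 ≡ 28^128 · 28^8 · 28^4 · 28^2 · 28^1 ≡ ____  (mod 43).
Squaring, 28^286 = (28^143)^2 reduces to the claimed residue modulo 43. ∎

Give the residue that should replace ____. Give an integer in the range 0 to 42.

3

28^128 · 28^8 · 28^4 · 28^2 · 28^1 ≡ 10 · 24 · 14 · 10 · 28 = 940800.
940800 mod 43 = 3, so 28^143 ≡ 3 (mod 43).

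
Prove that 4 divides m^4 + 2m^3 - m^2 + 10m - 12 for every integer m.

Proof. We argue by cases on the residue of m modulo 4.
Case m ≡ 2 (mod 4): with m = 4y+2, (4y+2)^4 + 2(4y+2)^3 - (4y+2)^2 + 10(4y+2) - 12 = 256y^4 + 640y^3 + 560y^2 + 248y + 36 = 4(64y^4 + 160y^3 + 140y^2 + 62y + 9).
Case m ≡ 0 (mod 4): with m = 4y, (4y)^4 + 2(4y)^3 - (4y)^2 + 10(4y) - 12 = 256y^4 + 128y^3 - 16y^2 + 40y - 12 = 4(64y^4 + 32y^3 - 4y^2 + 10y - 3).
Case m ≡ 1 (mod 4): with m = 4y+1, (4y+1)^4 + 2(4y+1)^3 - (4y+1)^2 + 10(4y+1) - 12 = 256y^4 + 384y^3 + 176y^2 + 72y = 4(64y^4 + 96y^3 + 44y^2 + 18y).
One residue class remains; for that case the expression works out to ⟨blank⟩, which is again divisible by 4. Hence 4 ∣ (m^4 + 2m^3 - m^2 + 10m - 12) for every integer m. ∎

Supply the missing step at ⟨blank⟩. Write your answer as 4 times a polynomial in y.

4(64y^4 + 224y^3 + 284y^2 + 166y + 36)

Only m ≡ 3 (mod 4) is unaccounted for. Put m = 4y+3:
(4y+3)^4 + 2(4y+3)^3 - (4y+3)^2 + 10(4y+3) - 12 expands to 256y^4 + 896y^3 + 1136y^2 + 664y + 144,
and factoring out 4 leaves 4(64y^4 + 224y^3 + 284y^2 + 166y + 36).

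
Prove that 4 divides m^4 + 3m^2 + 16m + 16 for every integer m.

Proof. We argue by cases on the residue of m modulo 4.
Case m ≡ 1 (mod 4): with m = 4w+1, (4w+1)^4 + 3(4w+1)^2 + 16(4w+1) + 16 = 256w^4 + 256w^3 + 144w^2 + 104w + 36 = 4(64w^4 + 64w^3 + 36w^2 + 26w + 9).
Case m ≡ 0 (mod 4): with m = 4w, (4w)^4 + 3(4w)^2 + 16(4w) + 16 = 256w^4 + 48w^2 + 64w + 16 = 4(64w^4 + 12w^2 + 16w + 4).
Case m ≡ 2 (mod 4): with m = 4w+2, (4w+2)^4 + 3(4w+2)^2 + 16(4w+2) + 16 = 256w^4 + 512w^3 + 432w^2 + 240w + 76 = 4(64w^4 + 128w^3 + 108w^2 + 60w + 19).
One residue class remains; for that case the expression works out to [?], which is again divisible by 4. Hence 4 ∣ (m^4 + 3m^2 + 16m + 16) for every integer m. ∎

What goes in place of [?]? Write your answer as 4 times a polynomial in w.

4(64w^4 + 192w^3 + 228w^2 + 142w + 43)

The residues treated are {1, 0, 2}, so the missing case is m ≡ 3 (mod 4); write m = 4w+3.
Then (4w+3)^4 + 3(4w+3)^2 + 16(4w+3) + 16 = 256w^4 + 768w^3 + 912w^2 + 568w + 172 = 4(64w^4 + 192w^3 + 228w^2 + 142w + 43).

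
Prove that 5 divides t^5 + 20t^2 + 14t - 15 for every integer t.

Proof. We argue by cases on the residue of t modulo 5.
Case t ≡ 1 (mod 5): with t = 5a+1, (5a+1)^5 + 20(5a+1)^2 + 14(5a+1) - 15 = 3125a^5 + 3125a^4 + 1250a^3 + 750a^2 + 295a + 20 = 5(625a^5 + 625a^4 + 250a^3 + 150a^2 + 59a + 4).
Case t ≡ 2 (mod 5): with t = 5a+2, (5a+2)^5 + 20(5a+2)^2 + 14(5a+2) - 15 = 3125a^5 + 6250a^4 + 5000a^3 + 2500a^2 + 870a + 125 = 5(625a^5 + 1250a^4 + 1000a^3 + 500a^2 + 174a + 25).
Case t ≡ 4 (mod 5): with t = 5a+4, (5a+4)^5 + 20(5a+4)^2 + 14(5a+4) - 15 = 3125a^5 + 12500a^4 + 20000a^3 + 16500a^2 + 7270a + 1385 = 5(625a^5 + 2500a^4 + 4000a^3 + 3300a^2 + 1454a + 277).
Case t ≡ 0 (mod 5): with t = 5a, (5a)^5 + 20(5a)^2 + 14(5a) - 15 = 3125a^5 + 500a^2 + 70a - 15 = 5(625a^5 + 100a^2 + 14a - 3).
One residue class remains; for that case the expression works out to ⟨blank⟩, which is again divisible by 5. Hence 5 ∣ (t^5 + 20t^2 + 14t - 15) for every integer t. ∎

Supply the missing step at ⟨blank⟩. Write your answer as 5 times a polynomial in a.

The residues treated are {1, 2, 4, 0}, so the missing case is t ≡ 3 (mod 5); write t = 5a+3.
Then (5a+3)^5 + 20(5a+3)^2 + 14(5a+3) - 15 = 3125a^5 + 9375a^4 + 11250a^3 + 7250a^2 + 2695a + 450 = 5(625a^5 + 1875a^4 + 2250a^3 + 1450a^2 + 539a + 90).

5(625a^5 + 1875a^4 + 2250a^3 + 1450a^2 + 539a + 90)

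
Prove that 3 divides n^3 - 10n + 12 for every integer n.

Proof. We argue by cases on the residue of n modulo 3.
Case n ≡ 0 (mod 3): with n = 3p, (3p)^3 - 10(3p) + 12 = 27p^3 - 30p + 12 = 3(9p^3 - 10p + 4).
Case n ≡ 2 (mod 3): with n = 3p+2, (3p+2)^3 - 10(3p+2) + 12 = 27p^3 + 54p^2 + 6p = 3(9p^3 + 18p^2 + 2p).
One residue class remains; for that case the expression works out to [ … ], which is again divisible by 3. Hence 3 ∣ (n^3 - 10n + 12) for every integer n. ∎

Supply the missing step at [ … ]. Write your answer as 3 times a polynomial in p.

Only n ≡ 1 (mod 3) is unaccounted for. Put n = 3p+1:
(3p+1)^3 - 10(3p+1) + 12 expands to 27p^3 + 27p^2 - 21p + 3,
and factoring out 3 leaves 3(9p^3 + 9p^2 - 7p + 1).

3(9p^3 + 9p^2 - 7p + 1)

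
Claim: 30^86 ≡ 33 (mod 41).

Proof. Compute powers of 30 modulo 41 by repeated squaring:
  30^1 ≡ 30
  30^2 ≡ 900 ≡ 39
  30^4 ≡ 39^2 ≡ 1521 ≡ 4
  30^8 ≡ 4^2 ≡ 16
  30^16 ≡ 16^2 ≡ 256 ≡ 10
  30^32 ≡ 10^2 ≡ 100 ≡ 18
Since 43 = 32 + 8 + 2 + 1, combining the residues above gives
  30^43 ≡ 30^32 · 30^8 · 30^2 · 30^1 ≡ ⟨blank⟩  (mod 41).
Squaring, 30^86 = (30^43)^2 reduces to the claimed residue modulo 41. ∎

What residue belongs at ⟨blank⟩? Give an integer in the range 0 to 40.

Multiply the listed residues: 18 · 16 · 39 · 30 = 288 → 11232 → 336960.
Reducing modulo 41: 336960 = 8218·41 + 22, so 30^43 ≡ 22.

22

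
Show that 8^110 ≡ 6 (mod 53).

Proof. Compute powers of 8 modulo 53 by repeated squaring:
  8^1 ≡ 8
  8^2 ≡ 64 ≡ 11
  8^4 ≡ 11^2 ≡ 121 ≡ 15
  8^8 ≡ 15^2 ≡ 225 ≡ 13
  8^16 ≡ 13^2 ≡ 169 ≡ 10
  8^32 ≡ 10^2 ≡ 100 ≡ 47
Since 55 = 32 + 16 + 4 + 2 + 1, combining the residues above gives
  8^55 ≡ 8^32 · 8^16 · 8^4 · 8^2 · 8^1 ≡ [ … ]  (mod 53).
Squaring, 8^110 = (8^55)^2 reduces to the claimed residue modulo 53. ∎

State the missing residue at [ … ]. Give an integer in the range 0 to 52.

35

8^32 · 8^16 · 8^4 · 8^2 · 8^1 ≡ 47 · 10 · 15 · 11 · 8 = 620400.
620400 mod 53 = 35, so 8^55 ≡ 35 (mod 53).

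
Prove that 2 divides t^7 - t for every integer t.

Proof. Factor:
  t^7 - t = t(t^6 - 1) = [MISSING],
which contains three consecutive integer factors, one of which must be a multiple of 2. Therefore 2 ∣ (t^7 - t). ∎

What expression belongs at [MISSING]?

(t - 1)t(t + 1)(t^4 + t^2 + 1)

t^6 - 1 = (t^2 - 1)(t^4 + t^2 + 1), and t^2 - 1 = (t-1)(t+1).
So t(t^6 - 1) = (t - 1)t(t + 1)(t^4 + t^2 + 1).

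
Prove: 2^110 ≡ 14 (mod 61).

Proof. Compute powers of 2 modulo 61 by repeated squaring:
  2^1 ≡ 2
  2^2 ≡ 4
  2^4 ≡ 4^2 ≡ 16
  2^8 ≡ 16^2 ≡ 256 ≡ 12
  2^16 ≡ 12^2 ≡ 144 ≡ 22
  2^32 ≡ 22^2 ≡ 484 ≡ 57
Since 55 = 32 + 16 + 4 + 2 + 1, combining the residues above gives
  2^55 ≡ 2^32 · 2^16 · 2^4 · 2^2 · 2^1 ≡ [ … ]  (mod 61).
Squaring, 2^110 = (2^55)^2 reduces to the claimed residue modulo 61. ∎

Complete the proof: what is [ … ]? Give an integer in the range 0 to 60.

Multiply the listed residues: 57 · 22 · 16 · 4 · 2 = 1254 → 20064 → 80256 → 160512.
Reducing modulo 61: 160512 = 2631·61 + 21, so 2^55 ≡ 21.

21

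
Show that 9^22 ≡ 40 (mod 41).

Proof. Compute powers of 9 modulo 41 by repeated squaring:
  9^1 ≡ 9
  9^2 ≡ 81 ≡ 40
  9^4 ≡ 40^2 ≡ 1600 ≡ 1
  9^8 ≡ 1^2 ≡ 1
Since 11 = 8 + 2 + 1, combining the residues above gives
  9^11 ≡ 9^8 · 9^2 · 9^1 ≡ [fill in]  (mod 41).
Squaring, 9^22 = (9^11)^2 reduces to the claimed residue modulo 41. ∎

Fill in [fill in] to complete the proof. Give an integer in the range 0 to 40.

32

9^8 · 9^2 · 9^1 ≡ 1 · 40 · 9 = 360.
360 mod 41 = 32, so 9^11 ≡ 32 (mod 41).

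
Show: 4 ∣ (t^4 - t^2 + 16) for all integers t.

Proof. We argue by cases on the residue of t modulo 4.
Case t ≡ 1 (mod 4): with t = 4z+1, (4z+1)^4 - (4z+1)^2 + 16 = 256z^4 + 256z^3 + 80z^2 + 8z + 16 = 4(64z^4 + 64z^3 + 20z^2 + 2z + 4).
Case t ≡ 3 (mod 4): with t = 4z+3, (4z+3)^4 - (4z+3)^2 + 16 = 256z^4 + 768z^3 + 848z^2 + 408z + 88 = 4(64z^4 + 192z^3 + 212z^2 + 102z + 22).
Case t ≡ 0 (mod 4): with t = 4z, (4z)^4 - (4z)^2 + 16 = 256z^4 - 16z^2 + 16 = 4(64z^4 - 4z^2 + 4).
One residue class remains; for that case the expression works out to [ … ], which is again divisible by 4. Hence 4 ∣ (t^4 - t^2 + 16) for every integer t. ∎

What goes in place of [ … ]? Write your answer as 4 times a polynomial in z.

4(64z^4 + 128z^3 + 92z^2 + 28z + 7)

The residues treated are {1, 3, 0}, so the missing case is t ≡ 2 (mod 4); write t = 4z+2.
Then (4z+2)^4 - (4z+2)^2 + 16 = 256z^4 + 512z^3 + 368z^2 + 112z + 28 = 4(64z^4 + 128z^3 + 92z^2 + 28z + 7).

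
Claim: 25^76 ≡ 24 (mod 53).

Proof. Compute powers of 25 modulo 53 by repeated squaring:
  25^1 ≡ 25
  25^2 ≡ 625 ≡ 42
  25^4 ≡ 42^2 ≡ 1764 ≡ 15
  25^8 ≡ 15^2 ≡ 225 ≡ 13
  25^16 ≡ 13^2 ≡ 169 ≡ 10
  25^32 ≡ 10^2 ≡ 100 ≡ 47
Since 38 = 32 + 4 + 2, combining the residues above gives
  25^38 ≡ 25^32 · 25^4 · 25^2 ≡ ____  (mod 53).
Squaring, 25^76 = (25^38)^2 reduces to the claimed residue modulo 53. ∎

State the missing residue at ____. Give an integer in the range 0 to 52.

Multiply the listed residues: 47 · 15 · 42 = 705 → 29610.
Reducing modulo 53: 29610 = 558·53 + 36, so 25^38 ≡ 36.

36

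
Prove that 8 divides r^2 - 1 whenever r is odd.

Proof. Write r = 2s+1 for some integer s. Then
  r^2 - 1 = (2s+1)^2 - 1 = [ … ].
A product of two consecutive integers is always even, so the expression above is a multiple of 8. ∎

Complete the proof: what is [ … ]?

(2s+1)^2 - 1 = 4s^2 + 4s + 1 - 1 = 4s^2 + 4s = 4s(s+1).
Since s and s+1 are consecutive, s(s+1) is even, and 4·(even) is a multiple of 8.

4s(s + 1)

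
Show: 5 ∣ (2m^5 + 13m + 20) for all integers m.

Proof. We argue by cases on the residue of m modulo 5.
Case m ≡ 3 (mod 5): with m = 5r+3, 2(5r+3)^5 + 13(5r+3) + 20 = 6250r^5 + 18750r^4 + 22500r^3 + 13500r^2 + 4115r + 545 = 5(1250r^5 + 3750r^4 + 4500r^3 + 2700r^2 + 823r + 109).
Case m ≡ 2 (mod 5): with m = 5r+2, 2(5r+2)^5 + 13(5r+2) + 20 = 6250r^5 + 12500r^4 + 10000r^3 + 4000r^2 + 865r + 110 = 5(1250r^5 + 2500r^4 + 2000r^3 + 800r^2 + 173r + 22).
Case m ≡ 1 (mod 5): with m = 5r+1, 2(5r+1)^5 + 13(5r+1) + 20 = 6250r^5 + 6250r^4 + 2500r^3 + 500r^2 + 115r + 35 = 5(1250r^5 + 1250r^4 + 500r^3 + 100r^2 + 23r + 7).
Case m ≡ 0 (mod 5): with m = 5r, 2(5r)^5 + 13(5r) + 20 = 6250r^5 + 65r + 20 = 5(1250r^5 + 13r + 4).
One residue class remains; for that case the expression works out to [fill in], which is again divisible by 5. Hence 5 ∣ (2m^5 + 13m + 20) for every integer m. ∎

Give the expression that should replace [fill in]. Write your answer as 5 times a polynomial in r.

Only m ≡ 4 (mod 5) is unaccounted for. Put m = 5r+4:
2(5r+4)^5 + 13(5r+4) + 20 expands to 6250r^5 + 25000r^4 + 40000r^3 + 32000r^2 + 12865r + 2120,
and factoring out 5 leaves 5(1250r^5 + 5000r^4 + 8000r^3 + 6400r^2 + 2573r + 424).

5(1250r^5 + 5000r^4 + 8000r^3 + 6400r^2 + 2573r + 424)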